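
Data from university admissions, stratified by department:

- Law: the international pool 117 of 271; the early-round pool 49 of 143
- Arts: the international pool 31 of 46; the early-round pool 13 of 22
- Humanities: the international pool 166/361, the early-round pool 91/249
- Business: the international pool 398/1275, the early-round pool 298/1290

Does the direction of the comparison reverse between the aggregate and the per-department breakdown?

No

Law: the international pool 117/271 = 43.2%, the early-round pool 49/143 = 34.3% → the international pool
Arts: the international pool 31/46 = 67.4%, the early-round pool 13/22 = 59.1% → the international pool
Humanities: the international pool 166/361 = 46.0%, the early-round pool 91/249 = 36.5% → the international pool
Business: the international pool 398/1275 = 31.2%, the early-round pool 298/1290 = 23.1% → the international pool
Overall: the international pool 712/1953 = 36.5%, the early-round pool 451/1704 = 26.5% → the international pool
The international pool wins overall and in every department group — no reversal.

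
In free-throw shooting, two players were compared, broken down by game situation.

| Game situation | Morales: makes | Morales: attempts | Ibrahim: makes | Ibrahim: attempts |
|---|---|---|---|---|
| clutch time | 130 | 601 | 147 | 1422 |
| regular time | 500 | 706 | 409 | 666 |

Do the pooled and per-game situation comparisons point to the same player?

Yes

Clutch time: Morales 130/601 = 21.6%, Ibrahim 147/1422 = 10.3% → Morales
Regular time: Morales 500/706 = 70.8%, Ibrahim 409/666 = 61.4% → Morales
Overall: Morales 630/1307 = 48.2%, Ibrahim 556/2088 = 26.6% → Morales
Morales wins overall and in every game group — no reversal.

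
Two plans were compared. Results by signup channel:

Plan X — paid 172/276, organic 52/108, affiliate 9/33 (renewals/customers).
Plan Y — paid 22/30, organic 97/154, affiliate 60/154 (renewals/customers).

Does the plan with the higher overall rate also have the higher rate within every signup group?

Paid: Plan X 172/276 = 62.3%, Plan Y 22/30 = 73.3% → Plan Y
Organic: Plan X 52/108 = 48.1%, Plan Y 97/154 = 63.0% → Plan Y
Affiliate: Plan X 9/33 = 27.3%, Plan Y 60/154 = 39.0% → Plan Y
Overall: Plan X 233/417 = 55.9%, Plan Y 179/338 = 53.0% → Plan X
Plan Y wins each signup group but Plan X wins overall — the comparison reverses. Plan Y's customers skew toward affiliate, which has a lower base rate.

No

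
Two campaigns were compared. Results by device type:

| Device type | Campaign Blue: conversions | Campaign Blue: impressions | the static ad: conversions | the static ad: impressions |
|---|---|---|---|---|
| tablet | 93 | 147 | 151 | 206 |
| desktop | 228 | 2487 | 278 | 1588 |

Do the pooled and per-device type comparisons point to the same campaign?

Yes

Tablet: Campaign Blue 93/147 = 63.3%, the static ad 151/206 = 73.3% → the static ad
Desktop: Campaign Blue 228/2487 = 9.2%, the static ad 278/1588 = 17.5% → the static ad
Overall: Campaign Blue 321/2634 = 12.2%, the static ad 429/1794 = 23.9% → the static ad
The static ad wins overall and in every device group — no reversal.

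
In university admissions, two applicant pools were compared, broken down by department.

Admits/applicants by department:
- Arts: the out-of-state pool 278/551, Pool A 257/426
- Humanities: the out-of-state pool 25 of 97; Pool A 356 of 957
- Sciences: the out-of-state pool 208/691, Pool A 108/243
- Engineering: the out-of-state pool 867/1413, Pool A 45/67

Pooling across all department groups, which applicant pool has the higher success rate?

Arts: the out-of-state pool 278/551 = 50.5%, Pool A 257/426 = 60.3% → Pool A
Humanities: the out-of-state pool 25/97 = 25.8%, Pool A 356/957 = 37.2% → Pool A
Sciences: the out-of-state pool 208/691 = 30.1%, Pool A 108/243 = 44.4% → Pool A
Engineering: the out-of-state pool 867/1413 = 61.4%, Pool A 45/67 = 67.2% → Pool A
Overall: the out-of-state pool 1378/2752 = 50.1%, Pool A 766/1693 = 45.2% → the out-of-state pool
(Pool A wins every department group but the out-of-state pool wins overall — Pool A's applicants skew toward the low-rate Humanities group.)

the out-of-state pool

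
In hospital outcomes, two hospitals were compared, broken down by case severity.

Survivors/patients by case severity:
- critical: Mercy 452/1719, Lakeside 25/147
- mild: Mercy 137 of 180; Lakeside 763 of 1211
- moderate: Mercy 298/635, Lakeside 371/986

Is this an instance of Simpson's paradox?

Yes

Critical: Mercy 452/1719 = 26.3%, Lakeside 25/147 = 17.0% → Mercy
Mild: Mercy 137/180 = 76.1%, Lakeside 763/1211 = 63.0% → Mercy
Moderate: Mercy 298/635 = 46.9%, Lakeside 371/986 = 37.6% → Mercy
Overall: Mercy 887/2534 = 35.0%, Lakeside 1159/2344 = 49.4% → Lakeside
Mercy wins each case group but Lakeside wins overall — the comparison reverses. Mercy's patients skew toward critical, which has a lower base rate.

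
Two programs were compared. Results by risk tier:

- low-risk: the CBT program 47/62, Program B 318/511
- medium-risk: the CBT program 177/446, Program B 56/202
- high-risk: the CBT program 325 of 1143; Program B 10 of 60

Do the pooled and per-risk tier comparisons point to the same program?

No

Low-risk: the CBT program 47/62 = 75.8%, Program B 318/511 = 62.2% → the CBT program
Medium-risk: the CBT program 177/446 = 39.7%, Program B 56/202 = 27.7% → the CBT program
High-risk: the CBT program 325/1143 = 28.4%, Program B 10/60 = 16.7% → the CBT program
Overall: the CBT program 549/1651 = 33.3%, Program B 384/773 = 49.7% → Program B
The CBT program wins each risk group but Program B wins overall — the comparison reverses. The CBT program's participants skew toward high-risk, which has a lower base rate.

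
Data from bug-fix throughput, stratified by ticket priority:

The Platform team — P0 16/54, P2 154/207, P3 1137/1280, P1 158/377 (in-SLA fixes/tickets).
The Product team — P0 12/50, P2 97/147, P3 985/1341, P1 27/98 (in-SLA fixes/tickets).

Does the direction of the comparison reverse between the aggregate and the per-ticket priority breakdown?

P0: the Platform team 16/54 = 29.6%, the Product team 12/50 = 24.0% → the Platform team
P2: the Platform team 154/207 = 74.4%, the Product team 97/147 = 66.0% → the Platform team
P3: the Platform team 1137/1280 = 88.8%, the Product team 985/1341 = 73.5% → the Platform team
P1: the Platform team 158/377 = 41.9%, the Product team 27/98 = 27.6% → the Platform team
Overall: the Platform team 1465/1918 = 76.4%, the Product team 1121/1636 = 68.5% → the Platform team
The Platform team wins overall and in every ticket group — no reversal.

No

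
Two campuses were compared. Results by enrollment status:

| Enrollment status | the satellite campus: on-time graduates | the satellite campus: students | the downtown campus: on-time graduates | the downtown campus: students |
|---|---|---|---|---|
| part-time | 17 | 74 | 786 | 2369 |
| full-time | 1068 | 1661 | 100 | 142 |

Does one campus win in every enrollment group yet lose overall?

Part-time: the satellite campus 17/74 = 23.0%, the downtown campus 786/2369 = 33.2% → the downtown campus
Full-time: the satellite campus 1068/1661 = 64.3%, the downtown campus 100/142 = 70.4% → the downtown campus
Overall: the satellite campus 1085/1735 = 62.5%, the downtown campus 886/2511 = 35.3% → the satellite campus
The downtown campus wins each enrollment group but the satellite campus wins overall — the comparison reverses. The downtown campus's students skew toward part-time, which has a lower base rate.

Yes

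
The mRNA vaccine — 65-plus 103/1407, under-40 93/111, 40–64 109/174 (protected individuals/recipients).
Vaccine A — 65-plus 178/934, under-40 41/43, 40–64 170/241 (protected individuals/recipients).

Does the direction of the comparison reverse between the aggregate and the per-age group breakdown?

65-plus: the mRNA vaccine 103/1407 = 7.3%, Vaccine A 178/934 = 19.1% → Vaccine A
Under-40: the mRNA vaccine 93/111 = 83.8%, Vaccine A 41/43 = 95.3% → Vaccine A
40–64: the mRNA vaccine 109/174 = 62.6%, Vaccine A 170/241 = 70.5% → Vaccine A
Overall: the mRNA vaccine 305/1692 = 18.0%, Vaccine A 389/1218 = 31.9% → Vaccine A
Vaccine A wins overall and in every age group — no reversal.

No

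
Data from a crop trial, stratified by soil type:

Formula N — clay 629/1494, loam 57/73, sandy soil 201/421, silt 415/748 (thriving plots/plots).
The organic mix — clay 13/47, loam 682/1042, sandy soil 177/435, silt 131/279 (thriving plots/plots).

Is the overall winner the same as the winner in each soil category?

No

Clay: Formula N 629/1494 = 42.1%, the organic mix 13/47 = 27.7% → Formula N
Loam: Formula N 57/73 = 78.1%, the organic mix 682/1042 = 65.5% → Formula N
Sandy soil: Formula N 201/421 = 47.7%, the organic mix 177/435 = 40.7% → Formula N
Silt: Formula N 415/748 = 55.5%, the organic mix 131/279 = 47.0% → Formula N
Overall: Formula N 1302/2736 = 47.6%, the organic mix 1003/1803 = 55.6% → the organic mix
Formula N wins each soil group but the organic mix wins overall — the comparison reverses. Formula N's plots skew toward clay, which has a lower base rate.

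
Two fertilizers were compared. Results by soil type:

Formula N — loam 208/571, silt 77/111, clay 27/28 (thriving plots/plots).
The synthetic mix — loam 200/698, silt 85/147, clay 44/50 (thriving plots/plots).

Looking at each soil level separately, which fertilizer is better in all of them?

Loam: Formula N 208/571 = 36.4%, the synthetic mix 200/698 = 28.7% → Formula N
Silt: Formula N 77/111 = 69.4%, the synthetic mix 85/147 = 57.8% → Formula N
Clay: Formula N 27/28 = 96.4%, the synthetic mix 44/50 = 88.0% → Formula N
Formula N has the higher rate in all 3 groups.

Formula N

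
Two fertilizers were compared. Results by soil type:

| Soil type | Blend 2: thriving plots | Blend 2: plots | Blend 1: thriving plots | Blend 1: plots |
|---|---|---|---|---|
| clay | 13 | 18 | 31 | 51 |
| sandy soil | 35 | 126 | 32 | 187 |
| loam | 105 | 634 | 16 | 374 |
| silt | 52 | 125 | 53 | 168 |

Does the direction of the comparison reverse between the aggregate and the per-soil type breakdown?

Clay: Blend 2 13/18 = 72.2%, Blend 1 31/51 = 60.8% → Blend 2
Sandy soil: Blend 2 35/126 = 27.8%, Blend 1 32/187 = 17.1% → Blend 2
Loam: Blend 2 105/634 = 16.6%, Blend 1 16/374 = 4.3% → Blend 2
Silt: Blend 2 52/125 = 41.6%, Blend 1 53/168 = 31.5% → Blend 2
Overall: Blend 2 205/903 = 22.7%, Blend 1 132/780 = 16.9% → Blend 2
Blend 2 wins overall and in every soil group — no reversal.

No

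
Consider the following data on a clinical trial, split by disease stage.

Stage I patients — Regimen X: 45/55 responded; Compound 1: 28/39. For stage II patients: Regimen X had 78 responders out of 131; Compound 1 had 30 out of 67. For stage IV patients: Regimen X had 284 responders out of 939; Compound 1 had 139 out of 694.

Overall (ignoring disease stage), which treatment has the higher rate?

Stage I: Regimen X 45/55 = 81.8%, Compound 1 28/39 = 71.8% → Regimen X
Stage II: Regimen X 78/131 = 59.5%, Compound 1 30/67 = 44.8% → Regimen X
Stage IV: Regimen X 284/939 = 30.2%, Compound 1 139/694 = 20.0% → Regimen X
Overall: Regimen X 407/1125 = 36.2%, Compound 1 197/800 = 24.6% → Regimen X

Regimen X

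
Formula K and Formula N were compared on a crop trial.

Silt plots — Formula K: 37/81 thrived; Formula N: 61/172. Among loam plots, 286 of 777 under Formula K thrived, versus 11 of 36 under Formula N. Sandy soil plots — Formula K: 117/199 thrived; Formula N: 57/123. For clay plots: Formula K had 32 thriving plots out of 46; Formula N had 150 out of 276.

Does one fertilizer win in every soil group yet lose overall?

Yes

Silt: Formula K 37/81 = 45.7%, Formula N 61/172 = 35.5% → Formula K
Loam: Formula K 286/777 = 36.8%, Formula N 11/36 = 30.6% → Formula K
Sandy soil: Formula K 117/199 = 58.8%, Formula N 57/123 = 46.3% → Formula K
Clay: Formula K 32/46 = 69.6%, Formula N 150/276 = 54.3% → Formula K
Overall: Formula K 472/1103 = 42.8%, Formula N 279/607 = 46.0% → Formula N
Formula K wins each soil group but Formula N wins overall — the comparison reverses. Formula K's plots skew toward loam, which has a lower base rate.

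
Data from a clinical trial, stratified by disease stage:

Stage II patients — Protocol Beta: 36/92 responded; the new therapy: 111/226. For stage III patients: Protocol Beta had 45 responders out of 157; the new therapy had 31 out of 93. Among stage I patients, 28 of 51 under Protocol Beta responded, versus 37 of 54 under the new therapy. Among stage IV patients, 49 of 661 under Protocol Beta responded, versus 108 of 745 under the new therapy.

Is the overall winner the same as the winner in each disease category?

Stage II: Protocol Beta 36/92 = 39.1%, the new therapy 111/226 = 49.1% → the new therapy
Stage III: Protocol Beta 45/157 = 28.7%, the new therapy 31/93 = 33.3% → the new therapy
Stage I: Protocol Beta 28/51 = 54.9%, the new therapy 37/54 = 68.5% → the new therapy
Stage IV: Protocol Beta 49/661 = 7.4%, the new therapy 108/745 = 14.5% → the new therapy
Overall: Protocol Beta 158/961 = 16.4%, the new therapy 287/1118 = 25.7% → the new therapy
The new therapy wins overall and in every disease group — no reversal.

Yes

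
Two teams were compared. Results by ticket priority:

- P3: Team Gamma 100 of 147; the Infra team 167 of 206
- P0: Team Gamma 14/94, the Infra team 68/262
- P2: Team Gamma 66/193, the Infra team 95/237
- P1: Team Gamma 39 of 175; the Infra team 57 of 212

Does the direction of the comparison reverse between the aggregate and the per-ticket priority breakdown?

P3: Team Gamma 100/147 = 68.0%, the Infra team 167/206 = 81.1% → the Infra team
P0: Team Gamma 14/94 = 14.9%, the Infra team 68/262 = 26.0% → the Infra team
P2: Team Gamma 66/193 = 34.2%, the Infra team 95/237 = 40.1% → the Infra team
P1: Team Gamma 39/175 = 22.3%, the Infra team 57/212 = 26.9% → the Infra team
Overall: Team Gamma 219/609 = 36.0%, the Infra team 387/917 = 42.2% → the Infra team
The Infra team wins overall and in every ticket group — no reversal.

No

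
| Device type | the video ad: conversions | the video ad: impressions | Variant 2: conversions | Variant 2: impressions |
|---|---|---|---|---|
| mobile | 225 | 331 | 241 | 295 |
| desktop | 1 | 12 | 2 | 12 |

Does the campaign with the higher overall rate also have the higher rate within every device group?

Yes

Mobile: the video ad 225/331 = 68.0%, Variant 2 241/295 = 81.7% → Variant 2
Desktop: the video ad 1/12 = 8.3%, Variant 2 2/12 = 16.7% → Variant 2
Overall: the video ad 226/343 = 65.9%, Variant 2 243/307 = 79.2% → Variant 2
Variant 2 wins overall and in every device group — no reversal.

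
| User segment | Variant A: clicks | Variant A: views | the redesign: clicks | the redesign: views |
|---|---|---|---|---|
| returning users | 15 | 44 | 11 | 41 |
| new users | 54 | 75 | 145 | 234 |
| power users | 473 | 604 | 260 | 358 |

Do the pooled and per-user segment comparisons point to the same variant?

Returning users: Variant A 15/44 = 34.1%, the redesign 11/41 = 26.8% → Variant A
New users: Variant A 54/75 = 72.0%, the redesign 145/234 = 62.0% → Variant A
Power users: Variant A 473/604 = 78.3%, the redesign 260/358 = 72.6% → Variant A
Overall: Variant A 542/723 = 75.0%, the redesign 416/633 = 65.7% → Variant A
Variant A wins overall and in every user group — no reversal.

Yes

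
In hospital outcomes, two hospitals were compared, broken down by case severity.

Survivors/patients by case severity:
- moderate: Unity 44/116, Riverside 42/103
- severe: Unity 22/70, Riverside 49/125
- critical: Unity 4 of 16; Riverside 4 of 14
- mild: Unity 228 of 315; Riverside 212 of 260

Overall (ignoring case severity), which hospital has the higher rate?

Moderate: Unity 44/116 = 37.9%, Riverside 42/103 = 40.8% → Riverside
Severe: Unity 22/70 = 31.4%, Riverside 49/125 = 39.2% → Riverside
Critical: Unity 4/16 = 25.0%, Riverside 4/14 = 28.6% → Riverside
Mild: Unity 228/315 = 72.4%, Riverside 212/260 = 81.5% → Riverside
Overall: Unity 298/517 = 57.6%, Riverside 307/502 = 61.2% → Riverside

Riverside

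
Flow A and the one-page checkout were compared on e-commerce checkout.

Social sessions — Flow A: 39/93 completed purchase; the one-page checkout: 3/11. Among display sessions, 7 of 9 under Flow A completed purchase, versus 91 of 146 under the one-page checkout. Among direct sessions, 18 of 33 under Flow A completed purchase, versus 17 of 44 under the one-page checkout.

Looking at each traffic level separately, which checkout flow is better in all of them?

Flow A

Social: Flow A 39/93 = 41.9%, the one-page checkout 3/11 = 27.3% → Flow A
Display: Flow A 7/9 = 77.8%, the one-page checkout 91/146 = 62.3% → Flow A
Direct: Flow A 18/33 = 54.5%, the one-page checkout 17/44 = 38.6% → Flow A
Flow A has the higher rate in all 3 groups.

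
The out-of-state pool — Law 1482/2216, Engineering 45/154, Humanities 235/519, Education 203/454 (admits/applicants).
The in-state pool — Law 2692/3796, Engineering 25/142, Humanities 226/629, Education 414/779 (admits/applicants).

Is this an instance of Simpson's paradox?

Law: the out-of-state pool 1482/2216 = 66.9%, the in-state pool 2692/3796 = 70.9% → the in-state pool
Engineering: the out-of-state pool 45/154 = 29.2%, the in-state pool 25/142 = 17.6% → the out-of-state pool
Humanities: the out-of-state pool 235/519 = 45.3%, the in-state pool 226/629 = 35.9% → the out-of-state pool
Education: the out-of-state pool 203/454 = 44.7%, the in-state pool 414/779 = 53.1% → the in-state pool
Overall: the out-of-state pool 1965/3343 = 58.8%, the in-state pool 3357/5346 = 62.8% → the in-state pool
Neither sweeps: the out-of-state pool wins 2 of 4 groups, the in-state pool wins 2. The in-state pool wins overall but not every group — no Simpson reversal.

No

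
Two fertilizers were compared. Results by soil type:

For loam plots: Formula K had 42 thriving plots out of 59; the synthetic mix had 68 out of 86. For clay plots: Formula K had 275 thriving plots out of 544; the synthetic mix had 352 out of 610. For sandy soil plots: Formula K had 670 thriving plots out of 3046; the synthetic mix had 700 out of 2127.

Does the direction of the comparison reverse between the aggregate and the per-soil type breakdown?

No

Loam: Formula K 42/59 = 71.2%, the synthetic mix 68/86 = 79.1% → the synthetic mix
Clay: Formula K 275/544 = 50.6%, the synthetic mix 352/610 = 57.7% → the synthetic mix
Sandy soil: Formula K 670/3046 = 22.0%, the synthetic mix 700/2127 = 32.9% → the synthetic mix
Overall: Formula K 987/3649 = 27.0%, the synthetic mix 1120/2823 = 39.7% → the synthetic mix
The synthetic mix wins overall and in every soil group — no reversal.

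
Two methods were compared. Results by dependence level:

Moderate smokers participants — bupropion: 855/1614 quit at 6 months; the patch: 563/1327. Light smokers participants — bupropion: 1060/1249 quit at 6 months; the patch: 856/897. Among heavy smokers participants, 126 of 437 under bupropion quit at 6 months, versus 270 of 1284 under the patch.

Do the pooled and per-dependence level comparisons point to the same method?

Moderate smokers: bupropion 855/1614 = 53.0%, the patch 563/1327 = 42.4% → bupropion
Light smokers: bupropion 1060/1249 = 84.9%, the patch 856/897 = 95.4% → the patch
Heavy smokers: bupropion 126/437 = 28.8%, the patch 270/1284 = 21.0% → bupropion
Overall: bupropion 2041/3300 = 61.8%, the patch 1689/3508 = 48.1% → bupropion
Neither sweeps: bupropion wins 2 of 3 groups, the patch wins 1. Bupropion wins overall but not every group — no Simpson reversal.

No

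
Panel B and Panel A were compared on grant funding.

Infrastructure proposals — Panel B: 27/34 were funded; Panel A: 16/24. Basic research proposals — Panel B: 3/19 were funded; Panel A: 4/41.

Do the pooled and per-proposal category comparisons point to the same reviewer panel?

Infrastructure: Panel B 27/34 = 79.4%, Panel A 16/24 = 66.7% → Panel B
Basic research: Panel B 3/19 = 15.8%, Panel A 4/41 = 9.8% → Panel B
Overall: Panel B 30/53 = 56.6%, Panel A 20/65 = 30.8% → Panel B
Panel B wins overall and in every proposal group — no reversal.

Yes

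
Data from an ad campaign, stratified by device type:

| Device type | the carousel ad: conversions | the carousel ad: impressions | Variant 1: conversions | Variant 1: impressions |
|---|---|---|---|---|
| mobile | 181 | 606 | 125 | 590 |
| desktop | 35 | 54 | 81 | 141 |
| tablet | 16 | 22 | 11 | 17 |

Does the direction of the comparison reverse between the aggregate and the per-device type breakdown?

Mobile: the carousel ad 181/606 = 29.9%, Variant 1 125/590 = 21.2% → the carousel ad
Desktop: the carousel ad 35/54 = 64.8%, Variant 1 81/141 = 57.4% → the carousel ad
Tablet: the carousel ad 16/22 = 72.7%, Variant 1 11/17 = 64.7% → the carousel ad
Overall: the carousel ad 232/682 = 34.0%, Variant 1 217/748 = 29.0% → the carousel ad
The carousel ad wins overall and in every device group — no reversal.

No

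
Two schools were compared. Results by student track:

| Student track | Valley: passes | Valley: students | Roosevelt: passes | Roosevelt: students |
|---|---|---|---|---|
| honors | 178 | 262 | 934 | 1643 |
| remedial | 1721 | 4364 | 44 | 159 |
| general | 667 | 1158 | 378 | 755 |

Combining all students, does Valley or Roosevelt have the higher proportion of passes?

Roosevelt

Honors: Valley 178/262 = 67.9%, Roosevelt 934/1643 = 56.8% → Valley
Remedial: Valley 1721/4364 = 39.4%, Roosevelt 44/159 = 27.7% → Valley
General: Valley 667/1158 = 57.6%, Roosevelt 378/755 = 50.1% → Valley
Overall: Valley 2566/5784 = 44.4%, Roosevelt 1356/2557 = 53.0% → Roosevelt
(Valley wins every student group but Roosevelt wins overall — Valley's students skew toward the low-rate remedial group.)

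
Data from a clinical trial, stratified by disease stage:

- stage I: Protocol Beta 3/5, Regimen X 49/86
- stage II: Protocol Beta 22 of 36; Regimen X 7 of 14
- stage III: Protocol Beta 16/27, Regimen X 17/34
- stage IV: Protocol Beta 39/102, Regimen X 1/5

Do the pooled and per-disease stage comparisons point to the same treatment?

No

Stage I: Protocol Beta 3/5 = 60.0%, Regimen X 49/86 = 57.0% → Protocol Beta
Stage II: Protocol Beta 22/36 = 61.1%, Regimen X 7/14 = 50.0% → Protocol Beta
Stage III: Protocol Beta 16/27 = 59.3%, Regimen X 17/34 = 50.0% → Protocol Beta
Stage IV: Protocol Beta 39/102 = 38.2%, Regimen X 1/5 = 20.0% → Protocol Beta
Overall: Protocol Beta 80/170 = 47.1%, Regimen X 74/139 = 53.2% → Regimen X
Protocol Beta wins each disease group but Regimen X wins overall — the comparison reverses. Protocol Beta's patients skew toward stage IV, which has a lower base rate.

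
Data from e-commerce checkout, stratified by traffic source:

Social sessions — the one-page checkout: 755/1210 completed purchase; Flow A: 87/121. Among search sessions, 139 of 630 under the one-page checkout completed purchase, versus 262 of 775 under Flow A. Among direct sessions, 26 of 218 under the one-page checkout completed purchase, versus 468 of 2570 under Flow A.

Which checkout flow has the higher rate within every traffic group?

Social: the one-page checkout 755/1210 = 62.4%, Flow A 87/121 = 71.9% → Flow A
Search: the one-page checkout 139/630 = 22.1%, Flow A 262/775 = 33.8% → Flow A
Direct: the one-page checkout 26/218 = 11.9%, Flow A 468/2570 = 18.2% → Flow A
Flow A has the higher rate in all 3 groups.

Flow A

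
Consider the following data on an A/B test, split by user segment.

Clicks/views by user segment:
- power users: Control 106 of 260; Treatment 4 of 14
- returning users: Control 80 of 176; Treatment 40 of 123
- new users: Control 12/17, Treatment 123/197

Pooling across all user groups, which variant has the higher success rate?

Power users: Control 106/260 = 40.8%, Treatment 4/14 = 28.6% → Control
Returning users: Control 80/176 = 45.5%, Treatment 40/123 = 32.5% → Control
New users: Control 12/17 = 70.6%, Treatment 123/197 = 62.4% → Control
Overall: Control 198/453 = 43.7%, Treatment 167/334 = 50.0% → Treatment
(Control wins every user group but Treatment wins overall — Control's views skew toward the low-rate power users group.)

Treatment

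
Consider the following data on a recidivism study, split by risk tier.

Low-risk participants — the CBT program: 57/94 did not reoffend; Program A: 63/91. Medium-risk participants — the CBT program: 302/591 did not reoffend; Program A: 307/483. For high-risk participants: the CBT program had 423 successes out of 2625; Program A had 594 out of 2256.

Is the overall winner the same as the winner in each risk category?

Low-risk: the CBT program 57/94 = 60.6%, Program A 63/91 = 69.2% → Program A
Medium-risk: the CBT program 302/591 = 51.1%, Program A 307/483 = 63.6% → Program A
High-risk: the CBT program 423/2625 = 16.1%, Program A 594/2256 = 26.3% → Program A
Overall: the CBT program 782/3310 = 23.6%, Program A 964/2830 = 34.1% → Program A
Program A wins overall and in every risk group — no reversal.

Yes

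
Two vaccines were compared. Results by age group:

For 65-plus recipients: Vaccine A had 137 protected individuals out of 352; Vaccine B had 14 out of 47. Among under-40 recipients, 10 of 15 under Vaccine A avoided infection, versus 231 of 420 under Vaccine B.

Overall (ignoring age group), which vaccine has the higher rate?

Vaccine B

65-plus: Vaccine A 137/352 = 38.9%, Vaccine B 14/47 = 29.8% → Vaccine A
Under-40: Vaccine A 10/15 = 66.7%, Vaccine B 231/420 = 55.0% → Vaccine A
Overall: Vaccine A 147/367 = 40.1%, Vaccine B 245/467 = 52.5% → Vaccine B
(Vaccine A wins every age group but Vaccine B wins overall — Vaccine A's recipients skew toward the low-rate 65-plus group.)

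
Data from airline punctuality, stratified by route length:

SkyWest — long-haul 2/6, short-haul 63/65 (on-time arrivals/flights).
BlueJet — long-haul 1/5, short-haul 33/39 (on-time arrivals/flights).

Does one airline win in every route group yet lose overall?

No

Long-haul: SkyWest 2/6 = 33.3%, BlueJet 1/5 = 20.0% → SkyWest
Short-haul: SkyWest 63/65 = 96.9%, BlueJet 33/39 = 84.6% → SkyWest
Overall: SkyWest 65/71 = 91.5%, BlueJet 34/44 = 77.3% → SkyWest
SkyWest wins overall and in every route group — no reversal.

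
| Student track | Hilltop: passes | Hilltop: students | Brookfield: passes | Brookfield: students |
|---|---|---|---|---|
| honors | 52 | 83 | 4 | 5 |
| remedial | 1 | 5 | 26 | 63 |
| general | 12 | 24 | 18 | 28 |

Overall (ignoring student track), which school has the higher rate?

Honors: Hilltop 52/83 = 62.7%, Brookfield 4/5 = 80.0% → Brookfield
Remedial: Hilltop 1/5 = 20.0%, Brookfield 26/63 = 41.3% → Brookfield
General: Hilltop 12/24 = 50.0%, Brookfield 18/28 = 64.3% → Brookfield
Overall: Hilltop 65/112 = 58.0%, Brookfield 48/96 = 50.0% → Hilltop
(Brookfield wins every student group but Hilltop wins overall — Brookfield's students skew toward the low-rate remedial group.)

Hilltop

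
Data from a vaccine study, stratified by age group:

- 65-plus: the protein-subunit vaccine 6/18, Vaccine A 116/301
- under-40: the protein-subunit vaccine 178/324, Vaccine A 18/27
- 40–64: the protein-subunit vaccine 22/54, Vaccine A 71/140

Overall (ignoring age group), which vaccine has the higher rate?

the protein-subunit vaccine

65-plus: the protein-subunit vaccine 6/18 = 33.3%, Vaccine A 116/301 = 38.5% → Vaccine A
Under-40: the protein-subunit vaccine 178/324 = 54.9%, Vaccine A 18/27 = 66.7% → Vaccine A
40–64: the protein-subunit vaccine 22/54 = 40.7%, Vaccine A 71/140 = 50.7% → Vaccine A
Overall: the protein-subunit vaccine 206/396 = 52.0%, Vaccine A 205/468 = 43.8% → the protein-subunit vaccine
(Vaccine A wins every age group but the protein-subunit vaccine wins overall — Vaccine A's recipients skew toward the low-rate 65-plus group.)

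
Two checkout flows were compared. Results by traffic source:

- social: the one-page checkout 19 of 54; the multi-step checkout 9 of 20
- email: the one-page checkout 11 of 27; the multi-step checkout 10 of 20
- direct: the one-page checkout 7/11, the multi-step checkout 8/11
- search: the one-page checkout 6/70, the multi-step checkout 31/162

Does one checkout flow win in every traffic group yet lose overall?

No

Social: the one-page checkout 19/54 = 35.2%, the multi-step checkout 9/20 = 45.0% → the multi-step checkout
Email: the one-page checkout 11/27 = 40.7%, the multi-step checkout 10/20 = 50.0% → the multi-step checkout
Direct: the one-page checkout 7/11 = 63.6%, the multi-step checkout 8/11 = 72.7% → the multi-step checkout
Search: the one-page checkout 6/70 = 8.6%, the multi-step checkout 31/162 = 19.1% → the multi-step checkout
Overall: the one-page checkout 43/162 = 26.5%, the multi-step checkout 58/213 = 27.2% → the multi-step checkout
The multi-step checkout wins overall and in every traffic group — no reversal.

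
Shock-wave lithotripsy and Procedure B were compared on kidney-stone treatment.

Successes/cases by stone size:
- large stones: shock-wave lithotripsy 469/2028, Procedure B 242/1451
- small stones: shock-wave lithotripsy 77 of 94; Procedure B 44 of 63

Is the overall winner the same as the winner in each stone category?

Yes

Large stones: shock-wave lithotripsy 469/2028 = 23.1%, Procedure B 242/1451 = 16.7% → shock-wave lithotripsy
Small stones: shock-wave lithotripsy 77/94 = 81.9%, Procedure B 44/63 = 69.8% → shock-wave lithotripsy
Overall: shock-wave lithotripsy 546/2122 = 25.7%, Procedure B 286/1514 = 18.9% → shock-wave lithotripsy
Shock-wave lithotripsy wins overall and in every stone group — no reversal.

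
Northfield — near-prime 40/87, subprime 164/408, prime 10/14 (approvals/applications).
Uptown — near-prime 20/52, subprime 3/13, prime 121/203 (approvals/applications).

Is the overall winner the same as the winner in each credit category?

Near-prime: Northfield 40/87 = 46.0%, Uptown 20/52 = 38.5% → Northfield
Subprime: Northfield 164/408 = 40.2%, Uptown 3/13 = 23.1% → Northfield
Prime: Northfield 10/14 = 71.4%, Uptown 121/203 = 59.6% → Northfield
Overall: Northfield 214/509 = 42.0%, Uptown 144/268 = 53.7% → Uptown
Northfield wins each credit group but Uptown wins overall — the comparison reverses. Northfield's applications skew toward subprime, which has a lower base rate.

No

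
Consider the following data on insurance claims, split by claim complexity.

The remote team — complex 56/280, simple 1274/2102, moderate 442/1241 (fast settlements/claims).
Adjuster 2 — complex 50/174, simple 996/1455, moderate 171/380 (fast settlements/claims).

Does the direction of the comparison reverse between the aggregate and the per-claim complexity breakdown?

No

Complex: the remote team 56/280 = 20.0%, Adjuster 2 50/174 = 28.7% → Adjuster 2
Simple: the remote team 1274/2102 = 60.6%, Adjuster 2 996/1455 = 68.5% → Adjuster 2
Moderate: the remote team 442/1241 = 35.6%, Adjuster 2 171/380 = 45.0% → Adjuster 2
Overall: the remote team 1772/3623 = 48.9%, Adjuster 2 1217/2009 = 60.6% → Adjuster 2
Adjuster 2 wins overall and in every claim group — no reversal.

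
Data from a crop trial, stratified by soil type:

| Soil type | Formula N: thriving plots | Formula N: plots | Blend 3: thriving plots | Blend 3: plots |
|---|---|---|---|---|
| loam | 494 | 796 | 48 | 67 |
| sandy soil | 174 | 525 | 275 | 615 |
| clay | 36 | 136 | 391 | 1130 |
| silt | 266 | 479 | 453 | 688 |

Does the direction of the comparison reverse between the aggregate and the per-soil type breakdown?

Loam: Formula N 494/796 = 62.1%, Blend 3 48/67 = 71.6% → Blend 3
Sandy soil: Formula N 174/525 = 33.1%, Blend 3 275/615 = 44.7% → Blend 3
Clay: Formula N 36/136 = 26.5%, Blend 3 391/1130 = 34.6% → Blend 3
Silt: Formula N 266/479 = 55.5%, Blend 3 453/688 = 65.8% → Blend 3
Overall: Formula N 970/1936 = 50.1%, Blend 3 1167/2500 = 46.7% → Formula N
Blend 3 wins each soil group but Formula N wins overall — the comparison reverses. Blend 3's plots skew toward clay, which has a lower base rate.

Yes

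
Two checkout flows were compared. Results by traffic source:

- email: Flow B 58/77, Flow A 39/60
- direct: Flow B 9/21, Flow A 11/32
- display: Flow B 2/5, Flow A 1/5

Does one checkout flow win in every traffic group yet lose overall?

Email: Flow B 58/77 = 75.3%, Flow A 39/60 = 65.0% → Flow B
Direct: Flow B 9/21 = 42.9%, Flow A 11/32 = 34.4% → Flow B
Display: Flow B 2/5 = 40.0%, Flow A 1/5 = 20.0% → Flow B
Overall: Flow B 69/103 = 67.0%, Flow A 51/97 = 52.6% → Flow B
Flow B wins overall and in every traffic group — no reversal.

No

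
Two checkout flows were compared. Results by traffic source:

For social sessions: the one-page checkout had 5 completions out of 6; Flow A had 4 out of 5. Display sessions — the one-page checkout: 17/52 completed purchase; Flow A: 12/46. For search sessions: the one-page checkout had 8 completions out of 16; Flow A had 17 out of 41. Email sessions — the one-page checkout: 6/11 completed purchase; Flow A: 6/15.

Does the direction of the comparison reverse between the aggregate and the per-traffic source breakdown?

Social: the one-page checkout 5/6 = 83.3%, Flow A 4/5 = 80.0% → the one-page checkout
Display: the one-page checkout 17/52 = 32.7%, Flow A 12/46 = 26.1% → the one-page checkout
Search: the one-page checkout 8/16 = 50.0%, Flow A 17/41 = 41.5% → the one-page checkout
Email: the one-page checkout 6/11 = 54.5%, Flow A 6/15 = 40.0% → the one-page checkout
Overall: the one-page checkout 36/85 = 42.4%, Flow A 39/107 = 36.4% → the one-page checkout
The one-page checkout wins overall and in every traffic group — no reversal.

No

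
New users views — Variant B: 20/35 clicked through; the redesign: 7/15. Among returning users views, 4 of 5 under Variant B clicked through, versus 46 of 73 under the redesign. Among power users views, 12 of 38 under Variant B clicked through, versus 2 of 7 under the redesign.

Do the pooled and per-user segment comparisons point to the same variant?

No

New users: Variant B 20/35 = 57.1%, the redesign 7/15 = 46.7% → Variant B
Returning users: Variant B 4/5 = 80.0%, the redesign 46/73 = 63.0% → Variant B
Power users: Variant B 12/38 = 31.6%, the redesign 2/7 = 28.6% → Variant B
Overall: Variant B 36/78 = 46.2%, the redesign 55/95 = 57.9% → the redesign
Variant B wins each user group but the redesign wins overall — the comparison reverses. Variant B's views skew toward power users, which has a lower base rate.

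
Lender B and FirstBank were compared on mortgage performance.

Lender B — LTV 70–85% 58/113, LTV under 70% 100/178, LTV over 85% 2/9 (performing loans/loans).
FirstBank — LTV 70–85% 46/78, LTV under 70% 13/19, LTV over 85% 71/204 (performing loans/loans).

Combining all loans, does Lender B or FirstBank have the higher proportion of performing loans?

Lender B

LTV 70–85%: Lender B 58/113 = 51.3%, FirstBank 46/78 = 59.0% → FirstBank
LTV under 70%: Lender B 100/178 = 56.2%, FirstBank 13/19 = 68.4% → FirstBank
LTV over 85%: Lender B 2/9 = 22.2%, FirstBank 71/204 = 34.8% → FirstBank
Overall: Lender B 160/300 = 53.3%, FirstBank 130/301 = 43.2% → Lender B
(FirstBank wins every loan-to-value group but Lender B wins overall — FirstBank's loans skew toward the low-rate LTV over 85% group.)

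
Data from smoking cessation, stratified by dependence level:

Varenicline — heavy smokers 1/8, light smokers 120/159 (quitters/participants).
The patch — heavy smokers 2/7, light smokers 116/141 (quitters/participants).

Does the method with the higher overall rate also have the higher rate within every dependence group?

Heavy smokers: varenicline 1/8 = 12.5%, the patch 2/7 = 28.6% → the patch
Light smokers: varenicline 120/159 = 75.5%, the patch 116/141 = 82.3% → the patch
Overall: varenicline 121/167 = 72.5%, the patch 118/148 = 79.7% → the patch
The patch wins overall and in every dependence group — no reversal.

Yes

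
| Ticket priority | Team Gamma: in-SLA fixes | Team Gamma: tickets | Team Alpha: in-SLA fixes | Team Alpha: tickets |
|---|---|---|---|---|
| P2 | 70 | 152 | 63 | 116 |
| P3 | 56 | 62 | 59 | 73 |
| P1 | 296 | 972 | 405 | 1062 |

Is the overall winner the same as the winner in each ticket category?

No

P2: Team Gamma 70/152 = 46.1%, Team Alpha 63/116 = 54.3% → Team Alpha
P3: Team Gamma 56/62 = 90.3%, Team Alpha 59/73 = 80.8% → Team Gamma
P1: Team Gamma 296/972 = 30.5%, Team Alpha 405/1062 = 38.1% → Team Alpha
Overall: Team Gamma 422/1186 = 35.6%, Team Alpha 527/1251 = 42.1% → Team Alpha
Neither sweeps: Team Gamma wins 1 of 3 groups, Team Alpha wins 2. Team Alpha wins overall but not every group — no Simpson reversal.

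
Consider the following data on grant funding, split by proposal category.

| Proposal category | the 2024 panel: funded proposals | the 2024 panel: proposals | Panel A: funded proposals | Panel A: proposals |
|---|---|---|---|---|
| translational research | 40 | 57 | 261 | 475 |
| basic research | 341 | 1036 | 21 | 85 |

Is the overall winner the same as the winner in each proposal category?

No

Translational research: the 2024 panel 40/57 = 70.2%, Panel A 261/475 = 54.9% → the 2024 panel
Basic research: the 2024 panel 341/1036 = 32.9%, Panel A 21/85 = 24.7% → the 2024 panel
Overall: the 2024 panel 381/1093 = 34.9%, Panel A 282/560 = 50.4% → Panel A
The 2024 panel wins each proposal group but Panel A wins overall — the comparison reverses. The 2024 panel's proposals skew toward basic research, which has a lower base rate.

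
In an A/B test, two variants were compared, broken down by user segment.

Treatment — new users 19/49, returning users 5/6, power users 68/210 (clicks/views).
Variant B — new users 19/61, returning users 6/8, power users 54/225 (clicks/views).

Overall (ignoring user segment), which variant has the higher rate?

New users: Treatment 19/49 = 38.8%, Variant B 19/61 = 31.1% → Treatment
Returning users: Treatment 5/6 = 83.3%, Variant B 6/8 = 75.0% → Treatment
Power users: Treatment 68/210 = 32.4%, Variant B 54/225 = 24.0% → Treatment
Overall: Treatment 92/265 = 34.7%, Variant B 79/294 = 26.9% → Treatment

Treatment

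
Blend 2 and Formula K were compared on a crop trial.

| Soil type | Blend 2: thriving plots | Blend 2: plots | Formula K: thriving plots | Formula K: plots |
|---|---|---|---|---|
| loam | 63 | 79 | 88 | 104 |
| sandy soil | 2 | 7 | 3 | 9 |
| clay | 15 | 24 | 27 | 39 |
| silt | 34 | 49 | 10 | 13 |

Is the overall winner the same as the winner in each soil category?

Loam: Blend 2 63/79 = 79.7%, Formula K 88/104 = 84.6% → Formula K
Sandy soil: Blend 2 2/7 = 28.6%, Formula K 3/9 = 33.3% → Formula K
Clay: Blend 2 15/24 = 62.5%, Formula K 27/39 = 69.2% → Formula K
Silt: Blend 2 34/49 = 69.4%, Formula K 10/13 = 76.9% → Formula K
Overall: Blend 2 114/159 = 71.7%, Formula K 128/165 = 77.6% → Formula K
Formula K wins overall and in every soil group — no reversal.

Yes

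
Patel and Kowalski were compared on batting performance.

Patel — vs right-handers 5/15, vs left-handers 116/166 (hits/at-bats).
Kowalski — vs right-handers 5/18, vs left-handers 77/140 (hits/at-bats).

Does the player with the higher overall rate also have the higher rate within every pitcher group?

Yes

Vs right-handers: Patel 5/15 = 33.3%, Kowalski 5/18 = 27.8% → Patel
Vs left-handers: Patel 116/166 = 69.9%, Kowalski 77/140 = 55.0% → Patel
Overall: Patel 121/181 = 66.9%, Kowalski 82/158 = 51.9% → Patel
Patel wins overall and in every pitcher group — no reversal.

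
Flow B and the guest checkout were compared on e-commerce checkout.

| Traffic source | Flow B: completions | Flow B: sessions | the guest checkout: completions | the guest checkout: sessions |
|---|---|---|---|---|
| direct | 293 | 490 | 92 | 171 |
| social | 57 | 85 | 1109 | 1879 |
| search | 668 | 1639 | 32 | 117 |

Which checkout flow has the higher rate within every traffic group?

Flow B

Direct: Flow B 293/490 = 59.8%, the guest checkout 92/171 = 53.8% → Flow B
Social: Flow B 57/85 = 67.1%, the guest checkout 1109/1879 = 59.0% → Flow B
Search: Flow B 668/1639 = 40.8%, the guest checkout 32/117 = 27.4% → Flow B
Flow B has the higher rate in all 3 groups.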